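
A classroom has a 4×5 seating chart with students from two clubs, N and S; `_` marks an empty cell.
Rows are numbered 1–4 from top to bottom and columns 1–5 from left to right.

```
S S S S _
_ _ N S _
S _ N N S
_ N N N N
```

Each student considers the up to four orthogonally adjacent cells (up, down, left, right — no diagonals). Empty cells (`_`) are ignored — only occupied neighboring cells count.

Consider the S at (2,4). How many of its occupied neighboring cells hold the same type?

1

Occupied neighbors of (2,4): (1,4)=S, (3,4)=N, (2,3)=N.
Same type (S): 1 of 3.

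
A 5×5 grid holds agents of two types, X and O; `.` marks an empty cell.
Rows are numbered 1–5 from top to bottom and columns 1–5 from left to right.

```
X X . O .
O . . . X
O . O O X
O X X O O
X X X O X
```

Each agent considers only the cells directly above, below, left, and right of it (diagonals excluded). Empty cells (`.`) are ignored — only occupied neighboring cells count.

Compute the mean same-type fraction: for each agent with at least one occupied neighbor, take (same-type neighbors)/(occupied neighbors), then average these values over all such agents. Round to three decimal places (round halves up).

0.588

(1,1)X 1/2
(1,2)X 1/1
(1,4)O — no occupied neighbors
(2,1)O 1/2
(2,5)X 1/1
(3,1)O 2/2
(3,3)O 1/2
(3,4)O 2/3
(3,5)X 1/3
(4,1)O 1/3
(4,2)X 2/3
(4,3)X 2/4
(4,4)O 3/4
(4,5)O 1/3
(5,1)X 1/2
(5,2)X 3/3
(5,3)X 2/3
(5,4)O 1/3
(5,5)X 0/2
Sum over 18 agents: 1/2 + 1/1 + 1/2 + 1/1 + 2/2 + 1/2 + 2/3 + 1/3 + 1/3 + 2/3 + 2/4 + 3/4 + 1/3 + 1/2 + 3/3 + 2/3 + 1/3 + 0/2 = 127/12; mean = 127/12 ÷ 18 = 127/216 = 0.587962… → 0.588.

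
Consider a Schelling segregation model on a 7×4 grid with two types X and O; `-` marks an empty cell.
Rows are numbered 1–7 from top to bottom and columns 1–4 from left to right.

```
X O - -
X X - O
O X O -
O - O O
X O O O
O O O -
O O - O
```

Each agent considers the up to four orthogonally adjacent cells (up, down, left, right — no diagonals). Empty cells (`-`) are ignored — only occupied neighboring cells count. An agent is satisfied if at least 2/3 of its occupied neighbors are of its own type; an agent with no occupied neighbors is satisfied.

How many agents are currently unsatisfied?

7

(1,1)X 1/2 not
(1,2)O 0/2 not
(2,1)X 2/3 satisfied
(2,2)X 2/3 satisfied
(2,4)O 0/0 satisfied
(3,1)O 1/3 not
(3,2)X 1/3 not
(3,3)O 1/2 not
(4,1)O 1/2 not
(4,3)O 3/3 satisfied
(4,4)O 2/2 satisfied
(5,1)X 0/3 not
(5,2)O 2/3 satisfied
(5,3)O 4/4 satisfied
(5,4)O 2/2 satisfied
(6,1)O 2/3 satisfied
(6,2)O 4/4 satisfied
(6,3)O 2/2 satisfied
(7,1)O 2/2 satisfied
(7,2)O 2/2 satisfied
(7,4)O 0/0 satisfied
Unsatisfied: (1,1), (1,2), (3,1), (3,2), (3,3), (4,1), (5,1) — 7 in total.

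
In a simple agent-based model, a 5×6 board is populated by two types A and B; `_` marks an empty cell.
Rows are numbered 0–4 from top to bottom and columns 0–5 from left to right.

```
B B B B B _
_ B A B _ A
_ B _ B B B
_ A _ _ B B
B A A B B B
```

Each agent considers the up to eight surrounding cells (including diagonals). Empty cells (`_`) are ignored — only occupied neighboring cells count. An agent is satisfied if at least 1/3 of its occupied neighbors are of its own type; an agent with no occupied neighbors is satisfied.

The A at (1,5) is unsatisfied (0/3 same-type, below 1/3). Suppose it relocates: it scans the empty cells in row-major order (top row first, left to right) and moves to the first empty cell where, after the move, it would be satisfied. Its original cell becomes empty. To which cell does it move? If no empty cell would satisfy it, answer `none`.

(2,0)

Vacating (1,5). Empty cells in order:
  (0,5): 0/1 same-type → still unsatisfied.
  (1,0): 0/4 same-type → still unsatisfied.
  (1,4): 0/6 same-type → still unsatisfied.
  (2,0): 1/3 same-type → satisfied — stop here.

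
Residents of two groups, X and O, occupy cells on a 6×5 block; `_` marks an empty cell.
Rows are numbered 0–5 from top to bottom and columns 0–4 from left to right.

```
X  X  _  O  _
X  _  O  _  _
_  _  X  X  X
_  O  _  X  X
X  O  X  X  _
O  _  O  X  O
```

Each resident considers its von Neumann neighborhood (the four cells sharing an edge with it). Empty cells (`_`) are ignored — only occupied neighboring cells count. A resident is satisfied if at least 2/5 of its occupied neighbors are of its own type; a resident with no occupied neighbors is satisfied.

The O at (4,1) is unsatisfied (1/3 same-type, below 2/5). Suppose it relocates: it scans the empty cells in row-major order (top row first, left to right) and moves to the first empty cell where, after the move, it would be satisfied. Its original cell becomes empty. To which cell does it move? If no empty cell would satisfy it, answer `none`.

(0,2)

Vacating (4,1). Empty cells in order:
  (0,2): 2/3 same-type → satisfied — stop here.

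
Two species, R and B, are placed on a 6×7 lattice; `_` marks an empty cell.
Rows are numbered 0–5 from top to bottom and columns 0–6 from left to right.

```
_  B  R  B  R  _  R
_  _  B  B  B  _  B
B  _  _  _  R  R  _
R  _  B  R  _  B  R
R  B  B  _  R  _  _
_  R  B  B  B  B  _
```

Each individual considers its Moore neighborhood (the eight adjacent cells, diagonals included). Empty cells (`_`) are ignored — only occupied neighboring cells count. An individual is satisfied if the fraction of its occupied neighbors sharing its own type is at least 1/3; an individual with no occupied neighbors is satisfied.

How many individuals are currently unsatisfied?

(0,1)B 1/2 ok
(0,2)R 0/4 unhappy
(0,3)B 3/5 ok
(0,4)R 0/3 unhappy
(0,6)R 0/1 unhappy
(1,2)B 3/4 ok
(1,3)B 3/6 ok
(1,4)B 2/5 ok
(1,6)B 0/2 unhappy
(2,0)B 0/1 unhappy
(2,4)R 2/5 ok
(2,5)R 2/5 ok
(3,0)R 1/3 ok
(3,2)B 2/3 ok
(3,3)R 2/4 ok
(3,5)B 0/4 unhappy
(3,6)R 1/2 ok
(4,0)R 2/3 ok
(4,1)B 3/6 ok
(4,2)B 4/6 ok
(4,4)R 1/5 unhappy
(5,1)R 1/4 unhappy
(5,2)B 3/4 ok
(5,3)B 3/4 ok
(5,4)B 2/3 ok
(5,5)B 1/2 ok
Unsatisfied: (0,2), (0,4), (0,6), (1,6), (2,0), (3,5), (4,4), (5,1) — 8 in total.

8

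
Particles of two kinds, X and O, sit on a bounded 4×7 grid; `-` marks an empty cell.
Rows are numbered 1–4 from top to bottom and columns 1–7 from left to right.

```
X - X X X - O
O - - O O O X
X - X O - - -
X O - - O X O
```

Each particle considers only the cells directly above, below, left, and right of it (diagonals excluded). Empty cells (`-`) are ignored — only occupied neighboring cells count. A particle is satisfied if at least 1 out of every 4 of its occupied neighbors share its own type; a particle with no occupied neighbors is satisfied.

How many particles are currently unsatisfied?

Row 1: (1,1)X 0/1 ✗ · (1,3)X 1/1 ✓ · (1,4)X 2/3 ✓ · (1,5)X 1/2 ✓ · (1,7)O 0/1 ✗
Row 2: (2,1)O 0/2 ✗ · (2,4)O 2/3 ✓ · (2,5)O 2/3 ✓ · (2,6)O 1/2 ✓ · (2,7)X 0/2 ✗
Row 3: (3,1)X 1/2 ✓ · (3,3)X 0/1 ✗ · (3,4)O 1/2 ✓
Row 4: (4,1)X 1/2 ✓ · (4,2)O 0/1 ✗ · (4,5)O 0/1 ✗ · (4,6)X 0/2 ✗ · (4,7)O 0/1 ✗
Unsatisfied: (1,1), (1,7), (2,1), (2,7), (3,3), (4,2), (4,5), (4,6), (4,7) — 9 in total.

9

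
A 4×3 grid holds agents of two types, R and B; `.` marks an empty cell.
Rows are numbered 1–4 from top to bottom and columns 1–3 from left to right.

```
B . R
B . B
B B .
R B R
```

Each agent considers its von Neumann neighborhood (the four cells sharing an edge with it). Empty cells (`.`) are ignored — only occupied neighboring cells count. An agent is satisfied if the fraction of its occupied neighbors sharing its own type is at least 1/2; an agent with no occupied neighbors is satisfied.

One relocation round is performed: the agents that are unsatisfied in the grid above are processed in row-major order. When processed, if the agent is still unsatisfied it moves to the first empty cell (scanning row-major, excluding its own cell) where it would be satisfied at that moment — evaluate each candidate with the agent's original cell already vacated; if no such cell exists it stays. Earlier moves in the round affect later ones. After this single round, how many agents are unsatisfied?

0

Initially unsatisfied (in order): (1,3), (2,3), (4,1), (4,2), (4,3).
  (1,3): no empty cell satisfies it; stays.
  (2,3) → (1,2).
  (4,1) → (2,3).
  (4,2): now satisfied by earlier moves; stays.
  (4,3) → (3,3).
Resulting grid:
B B R
B . R
B B R
. B .
All satisfied now.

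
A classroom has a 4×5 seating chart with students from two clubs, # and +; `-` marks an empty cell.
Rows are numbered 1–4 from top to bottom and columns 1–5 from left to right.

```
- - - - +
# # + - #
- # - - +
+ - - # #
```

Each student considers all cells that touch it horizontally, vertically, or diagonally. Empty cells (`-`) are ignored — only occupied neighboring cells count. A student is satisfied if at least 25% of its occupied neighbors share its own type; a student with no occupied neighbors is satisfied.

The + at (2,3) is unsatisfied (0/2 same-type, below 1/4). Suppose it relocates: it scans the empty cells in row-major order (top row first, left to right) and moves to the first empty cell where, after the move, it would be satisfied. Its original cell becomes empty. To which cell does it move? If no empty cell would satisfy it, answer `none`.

Vacating (2,3). Empty cells in order:
  (1,1): 0/2 same-type → still unsatisfied.
  (1,2): 0/2 same-type → still unsatisfied.
  (1,3): 0/1 same-type → still unsatisfied.
  (1,4): 1/2 same-type → satisfied — stop here.

(1,4)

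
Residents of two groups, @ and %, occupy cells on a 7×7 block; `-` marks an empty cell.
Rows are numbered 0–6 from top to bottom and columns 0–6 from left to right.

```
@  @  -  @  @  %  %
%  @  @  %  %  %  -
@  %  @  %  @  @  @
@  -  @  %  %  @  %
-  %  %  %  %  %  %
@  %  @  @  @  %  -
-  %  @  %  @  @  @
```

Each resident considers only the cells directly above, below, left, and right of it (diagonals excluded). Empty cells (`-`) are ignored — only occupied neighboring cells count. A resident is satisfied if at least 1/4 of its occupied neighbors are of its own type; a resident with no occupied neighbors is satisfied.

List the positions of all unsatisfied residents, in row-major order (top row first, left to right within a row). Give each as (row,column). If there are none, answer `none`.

(0,0)@ 1/2 ok
(0,1)@ 2/2 ok
(0,3)@ 1/2 ok
(0,4)@ 1/3 ok
(0,5)% 2/3 ok
(0,6)% 1/1 ok
(1,0)% 0/3 unhappy
(1,1)@ 2/4 ok
(1,2)@ 2/3 ok
(1,3)% 2/4 ok
(1,4)% 2/4 ok
(1,5)% 2/3 ok
(2,0)@ 1/3 ok
(2,1)% 0/3 unhappy
(2,2)@ 2/4 ok
(2,3)% 2/4 ok
(2,4)@ 1/4 ok
(2,5)@ 3/4 ok
(2,6)@ 1/2 ok
(3,0)@ 1/1 ok
(3,2)@ 1/3 ok
(3,3)% 3/4 ok
(3,4)% 2/4 ok
(3,5)@ 1/4 ok
(3,6)% 1/3 ok
(4,1)% 2/2 ok
(4,2)% 2/4 ok
(4,3)% 3/4 ok
(4,4)% 3/4 ok
(4,5)% 3/4 ok
(4,6)% 2/2 ok
(5,0)@ 0/1 unhappy
(5,1)% 2/4 ok
(5,2)@ 2/4 ok
(5,3)@ 2/4 ok
(5,4)@ 2/4 ok
(5,5)% 1/3 ok
(6,1)% 1/2 ok
(6,2)@ 1/3 ok
(6,3)% 0/3 unhappy
(6,4)@ 2/3 ok
(6,5)@ 2/3 ok
(6,6)@ 1/1 ok

(1,0), (2,1), (5,0), (6,3)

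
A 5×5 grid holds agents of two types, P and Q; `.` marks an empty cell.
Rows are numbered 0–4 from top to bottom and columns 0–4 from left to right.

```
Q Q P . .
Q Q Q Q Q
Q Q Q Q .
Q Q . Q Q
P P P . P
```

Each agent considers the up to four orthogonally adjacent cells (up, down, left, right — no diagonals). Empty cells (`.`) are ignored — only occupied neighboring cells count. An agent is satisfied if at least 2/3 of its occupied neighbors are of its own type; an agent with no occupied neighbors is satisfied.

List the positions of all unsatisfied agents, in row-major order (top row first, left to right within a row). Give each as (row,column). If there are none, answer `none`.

(0,0)Q 2/2 satisfied
(0,1)Q 2/3 satisfied
(0,2)P 0/2 not
(1,0)Q 3/3 satisfied
(1,1)Q 4/4 satisfied
(1,2)Q 3/4 satisfied
(1,3)Q 3/3 satisfied
(1,4)Q 1/1 satisfied
(2,0)Q 3/3 satisfied
(2,1)Q 4/4 satisfied
(2,2)Q 3/3 satisfied
(2,3)Q 3/3 satisfied
(3,0)Q 2/3 satisfied
(3,1)Q 2/3 satisfied
(3,3)Q 2/2 satisfied
(3,4)Q 1/2 not
(4,0)P 1/2 not
(4,1)P 2/3 satisfied
(4,2)P 1/1 satisfied
(4,4)P 0/1 not

(0,2), (3,4), (4,0), (4,4)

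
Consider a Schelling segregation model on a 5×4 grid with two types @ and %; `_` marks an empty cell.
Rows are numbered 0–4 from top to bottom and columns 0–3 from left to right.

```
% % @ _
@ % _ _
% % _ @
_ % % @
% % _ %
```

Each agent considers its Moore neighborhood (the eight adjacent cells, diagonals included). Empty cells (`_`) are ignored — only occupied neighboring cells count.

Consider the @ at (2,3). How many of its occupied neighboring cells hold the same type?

Occupied neighbors of (2,3): (3,2)=%, (3,3)=@.
Same type (@): 1 of 2.

1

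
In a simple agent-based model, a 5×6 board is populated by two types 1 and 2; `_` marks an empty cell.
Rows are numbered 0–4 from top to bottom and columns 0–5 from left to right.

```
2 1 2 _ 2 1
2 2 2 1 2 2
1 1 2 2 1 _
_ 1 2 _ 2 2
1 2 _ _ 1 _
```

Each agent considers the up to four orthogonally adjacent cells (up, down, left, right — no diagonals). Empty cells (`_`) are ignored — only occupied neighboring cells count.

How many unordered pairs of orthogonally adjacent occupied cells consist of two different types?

18

Scan each occupied cell's neighbors to the right and below so each pair is counted once.
Row 0: 2(0,0)–1(0,1)≠ 2(0,0)–2(1,0)= 1(0,1)–2(0,2)≠ 1(0,1)–2(1,1)≠ 2(0,2)–2(1,2)= 2(0,4)–1(0,5)≠ 2(0,4)–2(1,4)= 1(0,5)–2(1,5)≠  → 5/8 unlike.
Row 1: 2(1,0)–2(1,1)= 2(1,0)–1(2,0)≠ 2(1,1)–2(1,2)= 2(1,1)–1(2,1)≠ 2(1,2)–1(1,3)≠ 2(1,2)–2(2,2)= 1(1,3)–2(1,4)≠ 1(1,3)–2(2,3)≠ 2(1,4)–2(1,5)= 2(1,4)–1(2,4)≠  → 6/10 unlike.
Row 2: 1(2,0)–1(2,1)= 1(2,1)–2(2,2)≠ 1(2,1)–1(3,1)= 2(2,2)–2(2,3)= 2(2,2)–2(3,2)= 2(2,3)–1(2,4)≠ 1(2,4)–2(3,4)≠  → 3/7 unlike.
Row 3: 1(3,1)–2(3,2)≠ 1(3,1)–2(4,1)≠ 2(3,4)–2(3,5)= 2(3,4)–1(4,4)≠  → 3/4 unlike.
Row 4: 1(4,0)–2(4,1)≠  → 1/1 unlike.
Total adjacent occupied pairs: 30; unlike-type pairs: 18.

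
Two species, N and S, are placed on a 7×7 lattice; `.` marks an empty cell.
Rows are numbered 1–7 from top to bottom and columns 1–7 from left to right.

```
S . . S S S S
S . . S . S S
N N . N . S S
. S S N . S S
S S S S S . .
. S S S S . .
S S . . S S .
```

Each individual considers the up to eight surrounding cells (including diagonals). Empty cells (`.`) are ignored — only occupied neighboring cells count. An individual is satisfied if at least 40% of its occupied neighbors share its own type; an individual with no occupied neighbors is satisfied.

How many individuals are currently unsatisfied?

5

(1,1)S 1/1 ok
(1,4)S 2/2 ok
(1,5)S 4/4 ok
(1,6)S 4/4 ok
(1,7)S 3/3 ok
(2,1)S 1/3 unhappy
(2,4)S 2/3 ok
(2,6)S 6/6 ok
(2,7)S 5/5 ok
(3,1)N 1/3 unhappy
(3,2)N 1/4 unhappy
(3,4)N 1/3 unhappy
(3,6)S 5/5 ok
(3,7)S 5/5 ok
(4,2)S 4/6 ok
(4,3)S 4/7 ok
(4,4)N 1/5 unhappy
(4,6)S 4/4 ok
(4,7)S 3/3 ok
(5,1)S 3/3 ok
(5,2)S 6/6 ok
(5,3)S 7/8 ok
(5,4)S 6/7 ok
(5,5)S 4/5 ok
(6,2)S 6/6 ok
(6,3)S 6/6 ok
(6,4)S 6/6 ok
(6,5)S 5/5 ok
(7,1)S 2/2 ok
(7,2)S 3/3 ok
(7,5)S 3/3 ok
(7,6)S 2/2 ok
Unsatisfied: (2,1), (3,1), (3,2), (3,4), (4,4) — 5 in total.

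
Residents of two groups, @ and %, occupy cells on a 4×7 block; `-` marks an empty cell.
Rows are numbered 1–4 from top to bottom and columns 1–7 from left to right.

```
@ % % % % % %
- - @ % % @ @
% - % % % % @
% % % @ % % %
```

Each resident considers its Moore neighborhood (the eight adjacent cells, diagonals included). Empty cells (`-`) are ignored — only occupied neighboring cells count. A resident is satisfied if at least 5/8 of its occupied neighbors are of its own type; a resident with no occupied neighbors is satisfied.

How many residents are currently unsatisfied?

Row 1: (1,1)@ 0/1 not · (1,2)% 1/3 not · (1,3)% 3/4 satisfied · (1,4)% 4/5 satisfied · (1,5)% 4/5 satisfied · (1,6)% 3/5 not · (1,7)% 1/3 not
Row 2: (2,3)@ 0/6 not · (2,4)% 7/8 satisfied · (2,5)% 7/8 satisfied · (2,6)@ 2/8 not · (2,7)@ 2/5 not
Row 3: (3,1)% 2/2 satisfied · (3,3)% 4/6 satisfied · (3,4)% 6/8 satisfied · (3,5)% 6/8 satisfied · (3,6)% 5/8 satisfied · (3,7)@ 2/5 not
Row 4: (4,1)% 2/2 satisfied · (4,2)% 4/4 satisfied · (4,3)% 3/4 satisfied · (4,4)@ 0/5 not · (4,5)% 4/5 satisfied · (4,6)% 4/5 satisfied · (4,7)% 2/3 satisfied
Unsatisfied: (1,1), (1,2), (1,6), (1,7), (2,3), (2,6), (2,7), (3,7), (4,4) — 9 in total.

9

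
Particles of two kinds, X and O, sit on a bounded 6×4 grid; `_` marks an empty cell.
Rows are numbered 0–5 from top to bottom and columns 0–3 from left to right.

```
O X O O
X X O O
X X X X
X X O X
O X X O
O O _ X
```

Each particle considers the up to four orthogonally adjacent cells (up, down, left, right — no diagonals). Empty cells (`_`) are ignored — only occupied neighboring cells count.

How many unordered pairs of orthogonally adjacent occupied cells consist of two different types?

16

Scan each occupied cell's neighbors to the right and below so each pair is counted once.
From row 0: 3 unlike of 7 pairs (running 3/7).
From row 1: 3 unlike of 7 pairs (running 6/14).
From row 2: 1 unlike of 7 pairs (running 7/21).
From row 3: 5 unlike of 7 pairs (running 12/28).
From row 4: 4 unlike of 6 pairs (running 16/34).
From row 5: 0 unlike of 1 pairs (running 16/35).
Total adjacent occupied pairs: 35; unlike-type pairs: 16.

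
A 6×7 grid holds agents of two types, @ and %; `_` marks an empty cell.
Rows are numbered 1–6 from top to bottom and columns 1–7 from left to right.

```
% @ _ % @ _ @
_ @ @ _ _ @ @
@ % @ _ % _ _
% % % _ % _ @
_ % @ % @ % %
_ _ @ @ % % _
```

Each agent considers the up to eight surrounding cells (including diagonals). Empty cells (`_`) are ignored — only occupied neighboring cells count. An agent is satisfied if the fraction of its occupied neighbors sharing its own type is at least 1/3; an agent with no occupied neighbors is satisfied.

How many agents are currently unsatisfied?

(1,1)% 0/2 ✗
(1,2)@ 2/3 ✓
(1,4)% 0/2 ✗
(1,5)@ 1/2 ✓
(1,7)@ 2/2 ✓
(2,2)@ 4/6 ✓
(2,3)@ 3/5 ✓
(2,6)@ 3/4 ✓
(2,7)@ 2/2 ✓
(3,1)@ 1/4 ✗
(3,2)% 3/7 ✓
(3,3)@ 2/5 ✓
(3,5)% 1/2 ✓
(4,1)% 3/4 ✓
(4,2)% 4/7 ✓
(4,3)% 4/6 ✓
(4,5)% 3/4 ✓
(4,7)@ 0/2 ✗
(5,2)% 3/5 ✓
(5,3)@ 2/6 ✓
(5,4)% 3/7 ✓
(5,5)@ 1/6 ✗
(5,6)% 4/6 ✓
(5,7)% 2/3 ✓
(6,3)@ 2/4 ✓
(6,4)@ 3/5 ✓
(6,5)% 3/5 ✓
(6,6)% 3/4 ✓
Unsatisfied: (1,1), (1,4), (3,1), (4,7), (5,5) — 5 in total.

5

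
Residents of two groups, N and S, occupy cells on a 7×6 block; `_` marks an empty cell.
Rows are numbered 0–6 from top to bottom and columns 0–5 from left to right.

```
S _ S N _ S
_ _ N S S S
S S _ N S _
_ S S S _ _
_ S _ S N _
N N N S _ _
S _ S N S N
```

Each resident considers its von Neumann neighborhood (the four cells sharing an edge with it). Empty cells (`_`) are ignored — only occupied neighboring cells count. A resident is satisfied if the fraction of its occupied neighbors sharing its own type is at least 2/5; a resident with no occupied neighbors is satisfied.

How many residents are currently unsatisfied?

(0,0)S 0/0 satisfied
(0,2)S 0/2 not
(0,3)N 0/2 not
(0,5)S 1/1 satisfied
(1,2)N 0/2 not
(1,3)S 1/4 not
(1,4)S 3/3 satisfied
(1,5)S 2/2 satisfied
(2,0)S 1/1 satisfied
(2,1)S 2/2 satisfied
(2,3)N 0/3 not
(2,4)S 1/2 satisfied
(3,1)S 3/3 satisfied
(3,2)S 2/2 satisfied
(3,3)S 2/3 satisfied
(4,1)S 1/2 satisfied
(4,3)S 2/3 satisfied
(4,4)N 0/1 not
(5,0)N 1/2 satisfied
(5,1)N 2/3 satisfied
(5,2)N 1/3 not
(5,3)S 1/3 not
(6,0)S 0/1 not
(6,2)S 0/2 not
(6,3)N 0/3 not
(6,4)S 0/2 not
(6,5)N 0/1 not
Unsatisfied: (0,2), (0,3), (1,2), (1,3), (2,3), (4,4), (5,2), (5,3), (6,0), (6,2), (6,3), (6,4), (6,5) — 13 in total.

13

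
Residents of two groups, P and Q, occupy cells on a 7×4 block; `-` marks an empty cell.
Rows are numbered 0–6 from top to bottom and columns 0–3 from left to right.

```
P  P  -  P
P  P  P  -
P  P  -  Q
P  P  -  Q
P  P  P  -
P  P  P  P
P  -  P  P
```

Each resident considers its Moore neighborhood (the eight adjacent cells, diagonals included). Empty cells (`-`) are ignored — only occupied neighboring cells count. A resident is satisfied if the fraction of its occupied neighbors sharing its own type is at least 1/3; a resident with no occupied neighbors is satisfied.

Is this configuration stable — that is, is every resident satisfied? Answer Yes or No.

Yes

Row 0: (0,0)P 3/3 ok · (0,1)P 4/4 ok · (0,3)P 1/1 ok
Row 1: (1,0)P 5/5 ok · (1,1)P 6/6 ok · (1,2)P 4/5 ok
Row 2: (2,0)P 5/5 ok · (2,1)P 6/6 ok · (2,3)Q 1/2 ok
Row 3: (3,0)P 5/5 ok · (3,1)P 6/6 ok · (3,3)Q 1/2 ok
Row 4: (4,0)P 5/5 ok · (4,1)P 7/7 ok · (4,2)P 5/6 ok
Row 5: (5,0)P 4/4 ok · (5,1)P 7/7 ok · (5,2)P 6/6 ok · (5,3)P 4/4 ok
Row 6: (6,0)P 2/2 ok · (6,2)P 4/4 ok · (6,3)P 3/3 ok
All meet the threshold, so the configuration is stable.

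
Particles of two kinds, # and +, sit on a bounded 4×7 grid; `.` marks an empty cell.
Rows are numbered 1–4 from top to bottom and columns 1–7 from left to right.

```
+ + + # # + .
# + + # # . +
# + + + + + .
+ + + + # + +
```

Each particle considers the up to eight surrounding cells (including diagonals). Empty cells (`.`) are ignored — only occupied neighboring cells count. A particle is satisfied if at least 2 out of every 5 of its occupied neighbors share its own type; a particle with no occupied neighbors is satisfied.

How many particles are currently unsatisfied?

5

(1,1)+ 2/3 ok
(1,2)+ 4/5 ok
(1,3)+ 3/5 ok
(1,4)# 3/5 ok
(1,5)# 3/4 ok
(1,6)+ 1/3 unhappy
(2,1)# 1/5 unhappy
(2,2)+ 6/8 ok
(2,3)+ 6/8 ok
(2,4)# 3/8 unhappy
(2,5)# 3/7 ok
(2,7)+ 2/2 ok
(3,1)# 1/5 unhappy
(3,2)+ 6/8 ok
(3,3)+ 7/8 ok
(3,4)+ 5/8 ok
(3,5)+ 4/7 ok
(3,6)+ 4/6 ok
(4,1)+ 2/3 ok
(4,2)+ 4/5 ok
(4,3)+ 5/5 ok
(4,4)+ 4/5 ok
(4,5)# 0/5 unhappy
(4,6)+ 3/4 ok
(4,7)+ 2/2 ok
Unsatisfied: (1,6), (2,1), (2,4), (3,1), (4,5) — 5 in total.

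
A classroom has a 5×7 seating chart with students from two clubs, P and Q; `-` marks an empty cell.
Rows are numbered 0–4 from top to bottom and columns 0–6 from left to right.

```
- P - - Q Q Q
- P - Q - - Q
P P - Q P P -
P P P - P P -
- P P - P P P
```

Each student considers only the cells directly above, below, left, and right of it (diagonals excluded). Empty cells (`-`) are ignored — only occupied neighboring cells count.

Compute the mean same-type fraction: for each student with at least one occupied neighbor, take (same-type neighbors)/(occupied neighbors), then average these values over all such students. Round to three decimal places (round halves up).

(0,1)P 1/1
(0,4)Q 1/1
(0,5)Q 2/2
(0,6)Q 2/2
(1,1)P 2/2
(1,3)Q 1/1
(1,6)Q 1/1
(2,0)P 2/2
(2,1)P 3/3
(2,3)Q 1/2
(2,4)P 2/3
(2,5)P 2/2
(3,0)P 2/2
(3,1)P 4/4
(3,2)P 2/2
(3,4)P 3/3
(3,5)P 3/3
(4,1)P 2/2
(4,2)P 2/2
(4,4)P 2/2
(4,5)P 3/3
(4,6)P 1/1
Sum over 22 students: 1/1 + 1/1 + 2/2 + 2/2 + 2/2 + 1/1 + 1/1 + 2/2 + 3/3 + 1/2 + 2/3 + 2/2 + 2/2 + 4/4 + 2/2 + 3/3 + 3/3 + 2/2 + 2/2 + 2/2 + 3/3 + 1/1 = 127/6; mean = 127/6 ÷ 22 = 127/132 = 0.962121… → 0.962.

0.962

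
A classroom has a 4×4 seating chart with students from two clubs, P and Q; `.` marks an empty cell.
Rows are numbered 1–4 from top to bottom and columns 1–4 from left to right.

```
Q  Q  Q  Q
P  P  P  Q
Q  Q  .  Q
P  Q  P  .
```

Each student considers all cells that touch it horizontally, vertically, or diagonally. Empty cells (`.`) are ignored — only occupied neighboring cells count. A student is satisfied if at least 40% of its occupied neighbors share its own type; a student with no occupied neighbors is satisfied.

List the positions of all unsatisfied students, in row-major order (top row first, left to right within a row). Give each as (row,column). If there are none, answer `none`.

Row 1: (1,1)Q 1/3 ✗ · (1,2)Q 2/5 ✓ · (1,3)Q 3/5 ✓ · (1,4)Q 2/3 ✓
Row 2: (2,1)P 1/5 ✗ · (2,2)P 2/7 ✗ · (2,3)P 1/7 ✗ · (2,4)Q 3/4 ✓
Row 3: (3,1)Q 2/5 ✓ · (3,2)Q 2/7 ✗ · (3,4)Q 1/3 ✗
Row 4: (4,1)P 0/3 ✗ · (4,2)Q 2/4 ✓ · (4,3)P 0/3 ✗

(1,1), (2,1), (2,2), (2,3), (3,2), (3,4), (4,1), (4,3)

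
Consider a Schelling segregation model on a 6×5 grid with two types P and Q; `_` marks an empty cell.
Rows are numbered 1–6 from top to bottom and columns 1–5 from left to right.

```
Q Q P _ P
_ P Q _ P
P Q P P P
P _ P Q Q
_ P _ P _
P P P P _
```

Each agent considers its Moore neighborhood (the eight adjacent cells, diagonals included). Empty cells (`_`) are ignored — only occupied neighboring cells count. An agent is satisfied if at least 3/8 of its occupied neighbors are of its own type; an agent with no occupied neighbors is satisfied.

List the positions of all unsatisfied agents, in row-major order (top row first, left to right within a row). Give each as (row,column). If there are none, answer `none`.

Row 1: (1,1)Q 1/2 satisfied · (1,2)Q 2/4 satisfied · (1,3)P 1/3 not · (1,5)P 1/1 satisfied
Row 2: (2,2)P 3/7 satisfied · (2,3)Q 2/6 not · (2,5)P 3/3 satisfied
Row 3: (3,1)P 2/3 satisfied · (3,2)Q 1/6 not · (3,3)P 3/6 satisfied · (3,4)P 4/7 satisfied · (3,5)P 2/4 satisfied
Row 4: (4,1)P 2/3 satisfied · (4,3)P 4/6 satisfied · (4,4)Q 1/6 not · (4,5)Q 1/4 not
Row 5: (5,2)P 5/5 satisfied · (5,4)P 3/5 satisfied
Row 6: (6,1)P 2/2 satisfied · (6,2)P 3/3 satisfied · (6,3)P 4/4 satisfied · (6,4)P 2/2 satisfied

(1,3), (2,3), (3,2), (4,4), (4,5)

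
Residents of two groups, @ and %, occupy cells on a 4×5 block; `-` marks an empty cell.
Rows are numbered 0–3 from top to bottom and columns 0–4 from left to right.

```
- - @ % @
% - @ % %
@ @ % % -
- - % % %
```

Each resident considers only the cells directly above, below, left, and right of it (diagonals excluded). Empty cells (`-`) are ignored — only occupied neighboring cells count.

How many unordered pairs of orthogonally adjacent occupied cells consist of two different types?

Scan each occupied cell's neighbors to the right and below so each pair is counted once.
Row 0: @(0,2)–%(0,3)≠ @(0,2)–@(1,2)= %(0,3)–@(0,4)≠ %(0,3)–%(1,3)= @(0,4)–%(1,4)≠  → 3/5 unlike.
Row 1: %(1,0)–@(2,0)≠ @(1,2)–%(1,3)≠ @(1,2)–%(2,2)≠ %(1,3)–%(1,4)= %(1,3)–%(2,3)=  → 3/5 unlike.
Row 2: @(2,0)–@(2,1)= @(2,1)–%(2,2)≠ %(2,2)–%(2,3)= %(2,2)–%(3,2)= %(2,3)–%(3,3)=  → 1/5 unlike.
Row 3: %(3,2)–%(3,3)= %(3,3)–%(3,4)=  → 0/2 unlike.
Total adjacent occupied pairs: 17; unlike-type pairs: 7.

7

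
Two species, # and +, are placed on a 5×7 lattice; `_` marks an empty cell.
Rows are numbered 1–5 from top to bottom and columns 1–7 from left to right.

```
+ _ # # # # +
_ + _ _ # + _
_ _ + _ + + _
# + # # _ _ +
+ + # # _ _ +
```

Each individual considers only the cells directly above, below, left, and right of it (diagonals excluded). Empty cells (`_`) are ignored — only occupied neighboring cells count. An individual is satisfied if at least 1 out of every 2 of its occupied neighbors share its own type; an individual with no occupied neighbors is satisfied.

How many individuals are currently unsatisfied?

Row 1: (1,1)+ 0/0 satisfied · (1,3)# 1/1 satisfied · (1,4)# 2/2 satisfied · (1,5)# 3/3 satisfied · (1,6)# 1/3 not · (1,7)+ 0/1 not
Row 2: (2,2)+ 0/0 satisfied · (2,5)# 1/3 not · (2,6)+ 1/3 not
Row 3: (3,3)+ 0/1 not · (3,5)+ 1/2 satisfied · (3,6)+ 2/2 satisfied
Row 4: (4,1)# 0/2 not · (4,2)+ 1/3 not · (4,3)# 2/4 satisfied · (4,4)# 2/2 satisfied · (4,7)+ 1/1 satisfied
Row 5: (5,1)+ 1/2 satisfied · (5,2)+ 2/3 satisfied · (5,3)# 2/3 satisfied · (5,4)# 2/2 satisfied · (5,7)+ 1/1 satisfied
Unsatisfied: (1,6), (1,7), (2,5), (2,6), (3,3), (4,1), (4,2) — 7 in total.

7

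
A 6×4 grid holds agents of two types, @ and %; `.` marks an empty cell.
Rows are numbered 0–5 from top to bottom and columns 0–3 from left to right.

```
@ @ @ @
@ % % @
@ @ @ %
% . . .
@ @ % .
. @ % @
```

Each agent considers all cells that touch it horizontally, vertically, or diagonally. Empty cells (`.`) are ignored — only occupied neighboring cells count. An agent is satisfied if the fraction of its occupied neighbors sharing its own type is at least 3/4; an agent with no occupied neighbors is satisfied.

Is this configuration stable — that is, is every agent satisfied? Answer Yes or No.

(0,0)@ 2/3 ✗
(0,1)@ 3/5 ✗
(0,2)@ 3/5 ✗
(0,3)@ 2/3 ✗
(1,0)@ 4/5 ✓
(1,1)% 1/8 ✗
(1,2)% 2/8 ✗
(1,3)@ 3/5 ✗
(2,0)@ 2/4 ✗
(2,1)@ 3/6 ✗
(2,2)@ 2/5 ✗
(2,3)% 1/3 ✗
(3,0)% 0/4 ✗
(4,0)@ 2/3 ✗
(4,1)@ 2/5 ✗
(4,2)% 1/4 ✗
(5,1)@ 2/4 ✗
(5,2)% 1/4 ✗
(5,3)@ 0/2 ✗
For instance (0,0) has only 2/3 same-type neighbors, below 3/4.

No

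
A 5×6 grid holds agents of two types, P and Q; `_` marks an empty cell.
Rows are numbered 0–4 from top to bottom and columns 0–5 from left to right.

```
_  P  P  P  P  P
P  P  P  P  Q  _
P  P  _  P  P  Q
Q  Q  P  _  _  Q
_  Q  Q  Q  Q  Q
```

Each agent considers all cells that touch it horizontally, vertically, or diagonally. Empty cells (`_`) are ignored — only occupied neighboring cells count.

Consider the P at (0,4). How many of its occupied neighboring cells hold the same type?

Occupied neighbors of (0,4): (0,3)=P, (0,5)=P, (1,3)=P, (1,4)=Q.
Same type (P): 3 of 4.

3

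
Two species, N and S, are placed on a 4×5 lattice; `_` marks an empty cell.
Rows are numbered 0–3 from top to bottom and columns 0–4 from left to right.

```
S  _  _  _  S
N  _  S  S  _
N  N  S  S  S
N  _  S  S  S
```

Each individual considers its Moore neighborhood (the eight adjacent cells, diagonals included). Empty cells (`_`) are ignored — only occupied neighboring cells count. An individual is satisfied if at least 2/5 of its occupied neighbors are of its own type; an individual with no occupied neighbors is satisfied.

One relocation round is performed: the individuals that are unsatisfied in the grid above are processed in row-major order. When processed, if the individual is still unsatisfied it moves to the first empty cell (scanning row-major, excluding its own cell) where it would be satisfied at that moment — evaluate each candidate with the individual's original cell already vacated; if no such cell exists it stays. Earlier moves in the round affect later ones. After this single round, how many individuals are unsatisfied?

0

Initially unsatisfied (in order): (0,0).
  (0,0) → (0,1).
Resulting grid:
_ S _ _ S
N _ S S _
N N S S S
N _ S S S
All satisfied now.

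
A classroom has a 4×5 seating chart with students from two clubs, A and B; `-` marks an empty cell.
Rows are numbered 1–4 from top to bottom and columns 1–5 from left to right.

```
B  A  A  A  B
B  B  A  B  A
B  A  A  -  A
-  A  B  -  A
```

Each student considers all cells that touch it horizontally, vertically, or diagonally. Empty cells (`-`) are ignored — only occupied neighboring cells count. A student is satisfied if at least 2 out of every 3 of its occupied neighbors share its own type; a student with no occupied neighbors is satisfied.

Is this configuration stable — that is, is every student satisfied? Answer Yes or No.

No

Row 1: (1,1)B 2/3 ✓ · (1,2)A 2/5 ✗ · (1,3)A 3/5 ✗ · (1,4)A 3/5 ✗ · (1,5)B 1/3 ✗
Row 2: (2,1)B 3/5 ✗ · (2,2)B 3/8 ✗ · (2,3)A 5/7 ✓ · (2,4)B 1/7 ✗ · (2,5)A 2/4 ✗
Row 3: (3,1)B 2/4 ✗ · (3,2)A 3/7 ✗ · (3,3)A 3/6 ✗ · (3,5)A 2/3 ✓
Row 4: (4,2)A 2/4 ✗ · (4,3)B 0/3 ✗ · (4,5)A 1/1 ✓
For instance (1,2) has only 2/5 same-type neighbors, below 2/3.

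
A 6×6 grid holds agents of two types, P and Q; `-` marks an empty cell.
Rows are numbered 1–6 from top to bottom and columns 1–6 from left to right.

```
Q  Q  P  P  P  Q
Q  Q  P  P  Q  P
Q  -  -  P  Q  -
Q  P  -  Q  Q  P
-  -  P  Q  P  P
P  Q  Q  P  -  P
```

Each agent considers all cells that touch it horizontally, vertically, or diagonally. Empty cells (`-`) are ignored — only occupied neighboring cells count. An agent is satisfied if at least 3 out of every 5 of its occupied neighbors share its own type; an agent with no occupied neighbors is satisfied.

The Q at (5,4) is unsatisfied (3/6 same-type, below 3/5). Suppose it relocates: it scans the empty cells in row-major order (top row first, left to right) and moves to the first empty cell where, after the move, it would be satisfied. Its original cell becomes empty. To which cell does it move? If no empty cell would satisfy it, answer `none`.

Vacating (5,4). Empty cells in order:
  (3,2): 4/6 same-type → satisfied — stop here.

(3,2)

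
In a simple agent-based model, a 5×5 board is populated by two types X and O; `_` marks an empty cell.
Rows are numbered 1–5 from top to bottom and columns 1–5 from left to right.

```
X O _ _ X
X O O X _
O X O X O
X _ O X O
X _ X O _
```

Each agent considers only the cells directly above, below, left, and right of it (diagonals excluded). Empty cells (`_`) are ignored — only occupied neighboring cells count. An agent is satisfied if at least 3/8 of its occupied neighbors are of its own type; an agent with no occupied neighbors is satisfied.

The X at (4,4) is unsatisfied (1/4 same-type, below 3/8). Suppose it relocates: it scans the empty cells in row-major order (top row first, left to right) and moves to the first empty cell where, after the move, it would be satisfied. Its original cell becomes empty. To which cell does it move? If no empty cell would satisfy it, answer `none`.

(1,4)

Vacating (4,4). Empty cells in order:
  (1,3): 0/2 same-type → still unsatisfied.
  (1,4): 2/2 same-type → satisfied — stop here.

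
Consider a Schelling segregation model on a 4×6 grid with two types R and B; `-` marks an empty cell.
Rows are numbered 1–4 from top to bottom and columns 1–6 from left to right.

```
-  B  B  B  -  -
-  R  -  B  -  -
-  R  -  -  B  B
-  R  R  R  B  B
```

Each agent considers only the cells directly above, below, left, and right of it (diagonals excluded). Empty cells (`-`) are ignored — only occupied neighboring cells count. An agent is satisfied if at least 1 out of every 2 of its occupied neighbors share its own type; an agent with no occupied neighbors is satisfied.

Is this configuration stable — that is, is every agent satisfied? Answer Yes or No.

Yes

(1,2)B 1/2 satisfied
(1,3)B 2/2 satisfied
(1,4)B 2/2 satisfied
(2,2)R 1/2 satisfied
(2,4)B 1/1 satisfied
(3,2)R 2/2 satisfied
(3,5)B 2/2 satisfied
(3,6)B 2/2 satisfied
(4,2)R 2/2 satisfied
(4,3)R 2/2 satisfied
(4,4)R 1/2 satisfied
(4,5)B 2/3 satisfied
(4,6)B 2/2 satisfied
All meet the threshold, so the configuration is stable.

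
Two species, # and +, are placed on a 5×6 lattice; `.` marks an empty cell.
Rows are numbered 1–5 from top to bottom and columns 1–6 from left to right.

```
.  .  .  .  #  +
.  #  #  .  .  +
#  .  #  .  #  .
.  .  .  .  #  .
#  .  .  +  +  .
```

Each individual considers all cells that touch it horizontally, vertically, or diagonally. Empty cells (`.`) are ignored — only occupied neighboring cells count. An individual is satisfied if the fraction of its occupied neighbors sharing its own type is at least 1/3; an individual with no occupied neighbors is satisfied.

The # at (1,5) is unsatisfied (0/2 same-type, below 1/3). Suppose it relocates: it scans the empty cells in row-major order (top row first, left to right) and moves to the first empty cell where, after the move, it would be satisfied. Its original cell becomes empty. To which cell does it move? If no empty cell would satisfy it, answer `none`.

(1,1)

Vacating (1,5). Empty cells in order:
  (1,1): 1/1 same-type → satisfied — stop here.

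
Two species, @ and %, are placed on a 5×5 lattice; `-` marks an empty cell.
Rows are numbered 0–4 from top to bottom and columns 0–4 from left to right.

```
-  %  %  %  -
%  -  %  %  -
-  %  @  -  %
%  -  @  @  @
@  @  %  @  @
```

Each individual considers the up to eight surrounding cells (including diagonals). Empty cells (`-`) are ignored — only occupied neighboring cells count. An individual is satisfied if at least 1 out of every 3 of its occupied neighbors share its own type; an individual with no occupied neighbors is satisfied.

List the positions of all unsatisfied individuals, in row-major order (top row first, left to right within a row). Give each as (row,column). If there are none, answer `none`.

(4,2)

(0,1)% 3/3 satisfied
(0,2)% 4/4 satisfied
(0,3)% 3/3 satisfied
(1,0)% 2/2 satisfied
(1,2)% 5/6 satisfied
(1,3)% 4/5 satisfied
(2,1)% 3/5 satisfied
(2,2)@ 2/5 satisfied
(2,4)% 1/3 satisfied
(3,0)% 1/3 satisfied
(3,2)@ 4/6 satisfied
(3,3)@ 5/7 satisfied
(3,4)@ 3/4 satisfied
(4,0)@ 1/2 satisfied
(4,1)@ 2/4 satisfied
(4,2)% 0/4 not
(4,3)@ 4/5 satisfied
(4,4)@ 3/3 satisfied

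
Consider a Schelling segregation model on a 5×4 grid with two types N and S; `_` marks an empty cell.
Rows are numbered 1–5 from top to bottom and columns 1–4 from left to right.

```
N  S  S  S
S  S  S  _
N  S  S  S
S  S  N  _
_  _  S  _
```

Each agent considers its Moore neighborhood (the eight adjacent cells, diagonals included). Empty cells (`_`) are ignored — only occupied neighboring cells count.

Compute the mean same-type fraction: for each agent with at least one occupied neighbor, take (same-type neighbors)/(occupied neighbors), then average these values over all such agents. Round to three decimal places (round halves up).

Row 1: (1,1)N 0/3 · (1,2)S 4/5 · (1,3)S 4/4 · (1,4)S 2/2
Row 2: (2,1)S 3/5 · (2,2)S 6/8 · (2,3)S 7/7
Row 3: (3,1)N 0/5 · (3,2)S 6/8 · (3,3)S 5/6 · (3,4)S 2/3
Row 4: (4,1)S 2/3 · (4,2)S 4/6 · (4,3)N 0/5
Row 5: (5,3)S 1/2
Sum over 15 agents: 0/3 + 4/5 + 4/4 + 2/2 + 3/5 + 6/8 + 7/7 + 0/5 + 6/8 + 5/6 + 2/3 + 2/3 + 4/6 + 0/5 + 1/2 = 277/30; mean = 277/30 ÷ 15 = 277/450 = 0.615555… → 0.616.

0.616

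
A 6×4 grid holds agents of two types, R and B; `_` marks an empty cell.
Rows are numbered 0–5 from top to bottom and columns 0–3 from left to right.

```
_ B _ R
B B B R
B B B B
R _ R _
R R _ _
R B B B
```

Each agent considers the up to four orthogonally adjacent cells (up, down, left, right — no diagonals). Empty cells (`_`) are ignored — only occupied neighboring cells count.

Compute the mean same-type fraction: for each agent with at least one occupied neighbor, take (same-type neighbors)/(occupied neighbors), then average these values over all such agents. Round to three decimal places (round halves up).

(0,1)B 1/1
(0,3)R 1/1
(1,0)B 2/2
(1,1)B 4/4
(1,2)B 2/3
(1,3)R 1/3
(2,0)B 2/3
(2,1)B 3/3
(2,2)B 3/4
(2,3)B 1/2
(3,0)R 1/2
(3,2)R 0/1
(4,0)R 3/3
(4,1)R 1/2
(5,0)R 1/2
(5,1)B 1/3
(5,2)B 2/2
(5,3)B 1/1
Sum over 18 agents: 1/1 + 1/1 + 2/2 + 4/4 + 2/3 + 1/3 + 2/3 + 3/3 + 3/4 + 1/2 + 1/2 + 0/1 + 3/3 + 1/2 + 1/2 + 1/3 + 2/2 + 1/1 = 51/4; mean = 51/4 ÷ 18 = 17/24 = 0.708333… → 0.708.

0.708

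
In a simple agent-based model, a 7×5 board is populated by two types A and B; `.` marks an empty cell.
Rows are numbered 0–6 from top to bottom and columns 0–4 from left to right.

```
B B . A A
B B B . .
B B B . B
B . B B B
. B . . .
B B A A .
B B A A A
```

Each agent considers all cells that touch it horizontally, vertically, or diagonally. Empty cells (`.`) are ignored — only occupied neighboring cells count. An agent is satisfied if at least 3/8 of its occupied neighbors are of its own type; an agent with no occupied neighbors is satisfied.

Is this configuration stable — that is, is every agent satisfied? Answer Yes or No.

Yes

(0,0)B 3/3 ✓
(0,1)B 4/4 ✓
(0,3)A 1/2 ✓
(0,4)A 1/1 ✓
(1,0)B 5/5 ✓
(1,1)B 7/7 ✓
(1,2)B 4/5 ✓
(2,0)B 4/4 ✓
(2,1)B 7/7 ✓
(2,2)B 5/5 ✓
(2,4)B 2/2 ✓
(3,0)B 3/3 ✓
(3,2)B 4/4 ✓
(3,3)B 4/4 ✓
(3,4)B 2/2 ✓
(4,1)B 4/5 ✓
(5,0)B 4/4 ✓
(5,1)B 4/6 ✓
(5,2)A 3/6 ✓
(5,3)A 4/4 ✓
(6,0)B 3/3 ✓
(6,1)B 3/5 ✓
(6,2)A 3/5 ✓
(6,3)A 4/4 ✓
(6,4)A 2/2 ✓
All meet the threshold, so the configuration is stable.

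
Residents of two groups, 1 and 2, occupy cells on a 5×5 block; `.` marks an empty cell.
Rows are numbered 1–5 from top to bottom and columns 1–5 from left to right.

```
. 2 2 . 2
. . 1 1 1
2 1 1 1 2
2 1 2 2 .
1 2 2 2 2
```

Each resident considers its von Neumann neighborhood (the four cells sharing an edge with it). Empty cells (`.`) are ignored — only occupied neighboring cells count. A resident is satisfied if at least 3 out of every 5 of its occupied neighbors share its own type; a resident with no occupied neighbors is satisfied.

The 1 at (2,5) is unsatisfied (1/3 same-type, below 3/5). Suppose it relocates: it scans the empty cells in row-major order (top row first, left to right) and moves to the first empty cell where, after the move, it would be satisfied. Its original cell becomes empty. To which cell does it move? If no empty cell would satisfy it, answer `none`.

Vacating (2,5). Empty cells in order:
  (1,1): 0/1 same-type → still unsatisfied.
  (1,4): 1/3 same-type → still unsatisfied.
  (2,1): 0/1 same-type → still unsatisfied.
  (2,2): 2/3 same-type → satisfied — stop here.

(2,2)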